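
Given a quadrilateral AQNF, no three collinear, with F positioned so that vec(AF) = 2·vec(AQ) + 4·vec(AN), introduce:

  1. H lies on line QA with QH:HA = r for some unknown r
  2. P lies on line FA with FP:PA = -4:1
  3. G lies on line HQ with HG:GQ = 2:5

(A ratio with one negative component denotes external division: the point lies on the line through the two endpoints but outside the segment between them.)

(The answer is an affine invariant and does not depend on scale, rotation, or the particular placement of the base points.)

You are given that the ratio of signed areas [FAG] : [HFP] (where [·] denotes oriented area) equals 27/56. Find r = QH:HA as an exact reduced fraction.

r = -5/4

Work in coordinates with A = (0, 0), Q = (1, 0), N = (0, 1), F = (2, 4).
1. With QH:HA = r, write λ = r/(r+1) so H = Q + λ·(A−Q); H is affine-linear in λ
2. P lies on line FA with FP:PA = -4:1 ⇒ P = (-2/3, -4/3)
3. G lies on line HQ with HG:GQ = 2:5 ⇒ G is an affine combination of earlier points and hence also affine-linear in λ
Every point depending on H is an affine combination of H and λ-independent points, so each such coordinate is linear in λ; the λ² term in each signed area is a multiple of (A−Q)×(A−Q) = 0, so 2·[FAG] and 2·[HFP] are each linear in λ. Evaluating at λ=0 and λ=1:
  2·[FAG] = -20/7·λ + 4,   2·[HFP] = -16/3·λ + 16/3
So [FAG]:[HFP] = (-20/7·λ + 4) / (-16/3·λ + 16/3). Setting this equal to 27/56:
  -20/7·λ + 4 = 27/56·(-16/3·λ + 16/3)  ⇒  λ = 5
Then r = λ/(1−λ) = (5)/(-4) = -5/4. Check: with r = -5/4, H = (-4, 0) and [FAG]:[HFP] = 27/56 as required.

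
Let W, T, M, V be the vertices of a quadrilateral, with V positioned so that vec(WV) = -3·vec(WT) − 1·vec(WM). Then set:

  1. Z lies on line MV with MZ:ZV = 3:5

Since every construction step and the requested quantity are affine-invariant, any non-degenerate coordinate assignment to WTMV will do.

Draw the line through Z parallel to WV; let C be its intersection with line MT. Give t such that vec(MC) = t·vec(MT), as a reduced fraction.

t = 9/32

Set W = (0, 0), T = (1, 0), M = (0, 1), V = (-3, -1); any affine frame gives the same invariant.
1. Z lies on line MV with MZ:ZV = 3:5 ⇒ Z = (-9/8, 1/4)
through Z parallel to WV: direction (-3, -1); meets MT at C = (9/32, 23/32)
C = M + t·(T−M) with t = 9/32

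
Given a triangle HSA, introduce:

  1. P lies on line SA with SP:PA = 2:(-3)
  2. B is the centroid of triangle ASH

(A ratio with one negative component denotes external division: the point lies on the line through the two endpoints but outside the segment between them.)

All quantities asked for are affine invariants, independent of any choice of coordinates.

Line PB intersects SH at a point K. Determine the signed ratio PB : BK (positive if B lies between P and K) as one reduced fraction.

Work in coordinates with H = (0, 0), S = (1, 0), A = (0, 1).
1. P lies on line SA with SP:PA = 2:(-3) ⇒ P = (3, -2)
2. B is the centroid of triangle ASH ⇒ B = (1/3, 1/3)
line PB meets SH at K = (5/7, 0)
B = P + t·(K−P) with t = 7/6, so PB:BK = 7/6:-1/6

PB:BK = -7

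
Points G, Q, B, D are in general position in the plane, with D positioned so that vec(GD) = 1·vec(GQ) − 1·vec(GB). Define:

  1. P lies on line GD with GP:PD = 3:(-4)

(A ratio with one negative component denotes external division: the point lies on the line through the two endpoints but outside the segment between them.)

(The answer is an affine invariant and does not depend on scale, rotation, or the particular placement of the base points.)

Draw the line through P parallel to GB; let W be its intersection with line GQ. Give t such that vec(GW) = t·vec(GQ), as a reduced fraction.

Set G = (0, 0), Q = (1, 0), B = (0, 1), D = (1, -1); any affine frame gives the same invariant.
1. P lies on line GD with GP:PD = 3:(-4) ⇒ P = (-3, 3)
through P parallel to GB: direction (0, 1); meets GQ at W = (-3, 0)
W = G + t·(Q−G) with t = -3

t = -3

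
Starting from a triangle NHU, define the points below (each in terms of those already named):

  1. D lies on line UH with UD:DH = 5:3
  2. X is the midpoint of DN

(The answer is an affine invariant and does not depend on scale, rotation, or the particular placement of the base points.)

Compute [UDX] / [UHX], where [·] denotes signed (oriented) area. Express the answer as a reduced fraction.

Set N = (0, 0), H = (1, 0), U = (0, 1); any affine frame gives the same invariant.
1. D lies on line UH with UD:DH = 5:3 ⇒ D = (5/8, 3/8)
2. X is the midpoint of DN ⇒ X = (5/16, 3/16)
2·[UDX] = -5/16, 2·[UHX] = -1/2
[UDX]:[UHX] = -5/16:-1/2 = 5/8

[UDX]:[UHX] = 5/8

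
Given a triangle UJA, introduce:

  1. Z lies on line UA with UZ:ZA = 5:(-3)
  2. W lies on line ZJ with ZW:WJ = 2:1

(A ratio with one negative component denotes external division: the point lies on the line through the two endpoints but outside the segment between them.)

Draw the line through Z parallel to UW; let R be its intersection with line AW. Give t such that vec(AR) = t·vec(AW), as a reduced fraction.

Choose coordinates U = (0, 0), J = (1, 0), A = (0, 1).
1. Z lies on line UA with UZ:ZA = 5:(-3) ⇒ Z = (0, 5/2)
2. W lies on line ZJ with ZW:WJ = 2:1 ⇒ W = (2/3, 5/6)
through Z parallel to UW: direction (2/3, 5/6); meets AW at R = (-1, 5/4)
R = A + t·(W−A) with t = -3/2

t = -3/2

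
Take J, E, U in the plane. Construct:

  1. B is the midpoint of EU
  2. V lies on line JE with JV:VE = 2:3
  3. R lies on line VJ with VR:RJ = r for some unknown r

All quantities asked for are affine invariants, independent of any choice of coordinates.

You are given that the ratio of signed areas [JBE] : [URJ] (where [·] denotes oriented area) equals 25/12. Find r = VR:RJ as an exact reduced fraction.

Assign J = (0, 0), E = (1, 0), U = (0, 1) — the answer is frame-independent, so this choice is without loss of generality.
1. B is the midpoint of EU ⇒ B = (1/2, 1/2)
2. V lies on line JE with JV:VE = 2:3 ⇒ V = (2/5, 0)
3. With VR:RJ = r, write λ = r/(r+1) so R = V + λ·(J−V); R is affine-linear in λ
Every point depending on R is an affine combination of R and λ-independent points, so each such coordinate is linear in λ; the λ² term in each signed area is a multiple of (J−V)×(J−V) = 0, so 2·[JBE] and 2·[URJ] are each linear in λ. Evaluating at λ=0 and λ=1:
  2·[JBE] = -1/2,   2·[URJ] = 2/5·λ − 2/5
So [JBE]:[URJ] = (-1/2) / (2/5·λ − 2/5). Setting this equal to 25/12:
  -1/2 = 25/12·(2/5·λ − 2/5)  ⇒  λ = 2/5
Then r = λ/(1−λ) = (2/5)/(3/5) = 2/3. Check: with r = 2/3, R = (6/25, 0) and [JBE]:[URJ] = 25/12 as required.

r = 2/3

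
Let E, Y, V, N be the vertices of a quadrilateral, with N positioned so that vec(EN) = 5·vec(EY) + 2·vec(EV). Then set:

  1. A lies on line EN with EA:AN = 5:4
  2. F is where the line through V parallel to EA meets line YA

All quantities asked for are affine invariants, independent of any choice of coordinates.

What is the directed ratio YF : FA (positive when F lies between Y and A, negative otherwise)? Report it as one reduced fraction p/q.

YF:FA = -7/5

Choose coordinates E = (0, 0), Y = (1, 0), V = (0, 1), N = (5, 2).
1. A lies on line EN with EA:AN = 5:4 ⇒ A = (25/9, 10/9)
2. F is where the line through V parallel to EA meets line YA ⇒ F = (65/9, 35/9)
F = Y + t·(A−Y) with t = 7/2, so YF:FA = t:(1−t) = 7/2:-5/2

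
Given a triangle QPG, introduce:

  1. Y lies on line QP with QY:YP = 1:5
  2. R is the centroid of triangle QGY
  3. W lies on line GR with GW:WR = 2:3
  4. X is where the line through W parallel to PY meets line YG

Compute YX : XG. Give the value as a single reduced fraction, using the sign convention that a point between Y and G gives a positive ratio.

YX:XG = 11/4

Choose coordinates Q = (0, 0), P = (1, 0), G = (0, 1).
1. Y lies on line QP with QY:YP = 1:5 ⇒ Y = (1/6, 0)
2. R is the centroid of triangle QGY ⇒ R = (1/18, 1/3)
3. W lies on line GR with GW:WR = 2:3 ⇒ W = (1/45, 11/15)
4. X is where the line through W parallel to PY meets line YG ⇒ X = (2/45, 11/15)
X = Y + t·(G−Y) with t = 11/15, so YX:XG = t:(1−t) = 11/15:4/15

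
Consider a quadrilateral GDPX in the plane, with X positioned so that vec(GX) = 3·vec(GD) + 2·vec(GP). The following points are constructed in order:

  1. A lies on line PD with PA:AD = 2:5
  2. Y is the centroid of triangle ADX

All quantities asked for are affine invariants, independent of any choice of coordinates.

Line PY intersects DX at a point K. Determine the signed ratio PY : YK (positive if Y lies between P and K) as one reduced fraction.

PY:YK = 16/5

Choose coordinates G = (0, 0), D = (1, 0), P = (0, 1), X = (3, 2).
1. A lies on line PD with PA:AD = 2:5 ⇒ A = (2/7, 5/7)
2. Y is the centroid of triangle ADX ⇒ Y = (10/7, 19/21)
line PY meets DX at K = (15/8, 7/8)
Y = P + t·(K−P) with t = 16/21, so PY:YK = 16/21:5/21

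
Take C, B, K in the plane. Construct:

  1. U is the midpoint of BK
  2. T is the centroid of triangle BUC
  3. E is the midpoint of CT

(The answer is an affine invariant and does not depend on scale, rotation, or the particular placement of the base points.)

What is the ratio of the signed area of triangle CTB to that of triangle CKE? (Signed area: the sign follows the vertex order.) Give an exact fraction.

Set C = (0, 0), B = (1, 0), K = (0, 1); any affine frame gives the same invariant.
1. U is the midpoint of BK ⇒ U = (1/2, 1/2)
2. T is the centroid of triangle BUC ⇒ T = (1/2, 1/6)
3. E is the midpoint of CT ⇒ E = (1/4, 1/12)
2·[CTB] = -1/6, 2·[CKE] = -1/4
[CTB]:[CKE] = -1/6:-1/4 = 2/3

[CTB]:[CKE] = 2/3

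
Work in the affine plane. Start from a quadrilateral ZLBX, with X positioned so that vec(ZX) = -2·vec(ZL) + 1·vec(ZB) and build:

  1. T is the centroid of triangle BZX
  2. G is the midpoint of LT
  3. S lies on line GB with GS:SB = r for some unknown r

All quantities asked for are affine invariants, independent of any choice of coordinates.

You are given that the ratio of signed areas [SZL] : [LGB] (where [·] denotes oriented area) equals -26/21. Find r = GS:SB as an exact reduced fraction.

r = 3/4

Assign Z = (0, 0), L = (1, 0), B = (0, 1), X = (-2, 1) — the answer is frame-independent, so this choice is without loss of generality.
1. T is the centroid of triangle BZX ⇒ T = (-2/3, 2/3)
2. G is the midpoint of LT ⇒ G = (1/6, 1/3)
3. With GS:SB = r, write λ = r/(r+1) so S = G + λ·(B−G); S is affine-linear in λ
Every point depending on S is an affine combination of S and λ-independent points, so each such coordinate is linear in λ; the λ² term in each signed area is a multiple of (B−G)×(B−G) = 0, so 2·[SZL] and 2·[LGB] are each linear in λ. Evaluating at λ=0 and λ=1:
  2·[SZL] = 2/3·λ + 1/3,   2·[LGB] = -1/2
So [SZL]:[LGB] = (2/3·λ + 1/3) / (-1/2). Setting this equal to -26/21:
  2/3·λ + 1/3 = -26/21·(-1/2)  ⇒  λ = 3/7
Then r = λ/(1−λ) = (3/7)/(4/7) = 3/4. Check: with r = 3/4, S = (2/21, 13/21) and [SZL]:[LGB] = -26/21 as required.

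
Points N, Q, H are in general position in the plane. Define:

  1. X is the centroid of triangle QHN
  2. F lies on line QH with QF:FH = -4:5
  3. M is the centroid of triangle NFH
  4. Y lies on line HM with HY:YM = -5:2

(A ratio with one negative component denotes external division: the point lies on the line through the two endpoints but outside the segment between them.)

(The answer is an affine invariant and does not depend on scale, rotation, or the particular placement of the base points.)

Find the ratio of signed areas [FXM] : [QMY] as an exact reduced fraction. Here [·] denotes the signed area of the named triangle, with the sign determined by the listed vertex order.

[FXM]:[QMY] = 2

Choose coordinates N = (0, 0), Q = (1, 0), H = (0, 1).
1. X is the centroid of triangle QHN ⇒ X = (1/3, 1/3)
2. F lies on line QH with QF:FH = -4:5 ⇒ F = (5, -4)
3. M is the centroid of triangle NFH ⇒ M = (5/3, -1)
4. Y lies on line HM with HY:YM = -5:2 ⇒ Y = (25/9, -7/3)
2·[FXM] = 4/9, 2·[QMY] = 2/9
[FXM]:[QMY] = 4/9:2/9 = 2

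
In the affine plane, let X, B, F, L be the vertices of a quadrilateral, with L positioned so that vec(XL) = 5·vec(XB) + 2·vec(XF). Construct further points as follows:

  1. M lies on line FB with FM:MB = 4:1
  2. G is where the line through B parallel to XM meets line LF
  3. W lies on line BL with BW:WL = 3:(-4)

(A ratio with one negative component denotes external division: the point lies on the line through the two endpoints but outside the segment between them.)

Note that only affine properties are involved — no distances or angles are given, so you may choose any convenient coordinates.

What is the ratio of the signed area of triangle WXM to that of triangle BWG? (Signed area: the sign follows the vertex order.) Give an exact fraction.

[WXM]:[BWG] = -13/360

Work in coordinates with X = (0, 0), B = (1, 0), F = (0, 1), L = (5, 2).
1. M lies on line FB with FM:MB = 4:1 ⇒ M = (4/5, 1/5)
2. G is where the line through B parallel to XM meets line LF ⇒ G = (25, 6)
3. W lies on line BL with BW:WL = 3:(-4) ⇒ W = (-11, -6)
2·[WXM] = -13/5, 2·[BWG] = 72
[WXM]:[BWG] = -13/5:72 = -13/360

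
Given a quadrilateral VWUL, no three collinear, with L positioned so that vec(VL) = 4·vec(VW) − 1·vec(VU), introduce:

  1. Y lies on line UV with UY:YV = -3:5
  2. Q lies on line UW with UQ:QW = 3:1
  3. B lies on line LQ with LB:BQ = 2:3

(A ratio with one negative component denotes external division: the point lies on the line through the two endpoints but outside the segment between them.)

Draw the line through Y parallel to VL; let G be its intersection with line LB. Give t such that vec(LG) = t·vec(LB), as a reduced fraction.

t = 100/7

Choose coordinates V = (0, 0), W = (1, 0), U = (0, 1), L = (4, -1).
1. Y lies on line UV with UY:YV = -3:5 ⇒ Y = (0, 5/2)
2. Q lies on line UW with UQ:QW = 3:1 ⇒ Q = (3/4, 1/4)
3. B lies on line LQ with LB:BQ = 2:3 ⇒ B = (27/10, -1/2)
through Y parallel to VL: direction (4, -1); meets LB at G = (-102/7, 43/7)
G = L + t·(B−L) with t = 100/7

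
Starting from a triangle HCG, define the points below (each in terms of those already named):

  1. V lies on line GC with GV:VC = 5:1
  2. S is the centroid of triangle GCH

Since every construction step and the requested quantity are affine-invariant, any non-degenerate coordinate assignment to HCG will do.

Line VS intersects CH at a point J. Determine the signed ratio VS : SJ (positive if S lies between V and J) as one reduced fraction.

VS:SJ = -1/2

Set H = (0, 0), C = (1, 0), G = (0, 1); any affine frame gives the same invariant.
1. V lies on line GC with GV:VC = 5:1 ⇒ V = (5/6, 1/6)
2. S is the centroid of triangle GCH ⇒ S = (1/3, 1/3)
line VS meets CH at J = (4/3, 0)
S = V + t·(J−V) with t = -1, so VS:SJ = -1:2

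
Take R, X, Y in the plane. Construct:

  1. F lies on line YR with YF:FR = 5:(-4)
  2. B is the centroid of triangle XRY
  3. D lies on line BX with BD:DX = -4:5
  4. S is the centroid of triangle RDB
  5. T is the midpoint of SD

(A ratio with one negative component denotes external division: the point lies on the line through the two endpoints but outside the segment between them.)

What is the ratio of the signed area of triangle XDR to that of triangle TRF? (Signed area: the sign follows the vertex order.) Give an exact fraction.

[XDR]:[TRF] = -5/18

Set R = (0, 0), X = (1, 0), Y = (0, 1); any affine frame gives the same invariant.
1. F lies on line YR with YF:FR = 5:(-4) ⇒ F = (0, -4)
2. B is the centroid of triangle XRY ⇒ B = (1/3, 1/3)
3. D lies on line BX with BD:DX = -4:5 ⇒ D = (-7/3, 5/3)
4. S is the centroid of triangle RDB ⇒ S = (-2/3, 2/3)
5. T is the midpoint of SD ⇒ T = (-3/2, 7/6)
2·[XDR] = 5/3, 2·[TRF] = -6
[XDR]:[TRF] = 5/3:-6 = -5/18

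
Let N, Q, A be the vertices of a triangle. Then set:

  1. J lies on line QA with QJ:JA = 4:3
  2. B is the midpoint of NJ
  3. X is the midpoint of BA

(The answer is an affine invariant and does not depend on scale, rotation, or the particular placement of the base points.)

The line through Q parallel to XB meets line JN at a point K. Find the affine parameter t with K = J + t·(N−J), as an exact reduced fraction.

t = -2/3

Choose coordinates N = (0, 0), Q = (1, 0), A = (0, 1).
1. J lies on line QA with QJ:JA = 4:3 ⇒ J = (3/7, 4/7)
2. B is the midpoint of NJ ⇒ B = (3/14, 2/7)
3. X is the midpoint of BA ⇒ X = (3/28, 9/14)
through Q parallel to XB: direction (3/28, -5/14); meets JN at K = (5/7, 20/21)
K = J + t·(N−J) with t = -2/3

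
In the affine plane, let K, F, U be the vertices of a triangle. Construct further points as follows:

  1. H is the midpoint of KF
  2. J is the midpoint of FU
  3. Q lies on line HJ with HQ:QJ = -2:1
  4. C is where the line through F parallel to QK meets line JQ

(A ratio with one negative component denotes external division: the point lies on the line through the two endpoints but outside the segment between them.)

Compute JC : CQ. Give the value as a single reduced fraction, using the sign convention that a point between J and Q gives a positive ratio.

JC:CQ = -3/4

Work in coordinates with K = (0, 0), F = (1, 0), U = (0, 1).
1. H is the midpoint of KF ⇒ H = (1/2, 0)
2. J is the midpoint of FU ⇒ J = (1/2, 1/2)
3. Q lies on line HJ with HQ:QJ = -2:1 ⇒ Q = (1/2, 1)
4. C is where the line through F parallel to QK meets line JQ ⇒ C = (1/2, -1)
C = J + t·(Q−J) with t = -3, so JC:CQ = t:(1−t) = -3:4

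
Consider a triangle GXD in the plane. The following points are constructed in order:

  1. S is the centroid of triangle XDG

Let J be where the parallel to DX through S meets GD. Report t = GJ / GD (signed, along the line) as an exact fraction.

t = 2/3

Assign G = (0, 0), X = (1, 0), D = (0, 1) — the answer is frame-independent, so this choice is without loss of generality.
1. S is the centroid of triangle XDG ⇒ S = (1/3, 1/3)
through S parallel to DX: direction (1, -1); meets GD at J = (0, 2/3)
J = G + t·(D−G) with t = 2/3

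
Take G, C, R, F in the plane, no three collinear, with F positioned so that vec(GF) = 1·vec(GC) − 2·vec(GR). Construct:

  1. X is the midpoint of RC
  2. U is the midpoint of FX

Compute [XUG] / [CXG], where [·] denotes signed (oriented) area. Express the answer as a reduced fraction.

Assign G = (0, 0), C = (1, 0), R = (0, 1), F = (1, -2) — the answer is frame-independent, so this choice is without loss of generality.
1. X is the midpoint of RC ⇒ X = (1/2, 1/2)
2. U is the midpoint of FX ⇒ U = (3/4, -3/4)
2·[XUG] = -3/4, 2·[CXG] = 1/2
[XUG]:[CXG] = -3/4:1/2 = -3/2

[XUG]:[CXG] = -3/2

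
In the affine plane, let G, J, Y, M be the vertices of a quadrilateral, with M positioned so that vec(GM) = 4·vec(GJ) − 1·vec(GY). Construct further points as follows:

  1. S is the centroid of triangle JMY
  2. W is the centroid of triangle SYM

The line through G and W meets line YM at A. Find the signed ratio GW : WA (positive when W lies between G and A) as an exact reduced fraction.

Choose coordinates G = (0, 0), J = (1, 0), Y = (0, 1), M = (4, -1).
1. S is the centroid of triangle JMY ⇒ S = (5/3, 0)
2. W is the centroid of triangle SYM ⇒ W = (17/9, 0)
line GW meets YM at A = (2, 0)
W = G + t·(A−G) with t = 17/18, so GW:WA = 17/18:1/18

GW:WA = 17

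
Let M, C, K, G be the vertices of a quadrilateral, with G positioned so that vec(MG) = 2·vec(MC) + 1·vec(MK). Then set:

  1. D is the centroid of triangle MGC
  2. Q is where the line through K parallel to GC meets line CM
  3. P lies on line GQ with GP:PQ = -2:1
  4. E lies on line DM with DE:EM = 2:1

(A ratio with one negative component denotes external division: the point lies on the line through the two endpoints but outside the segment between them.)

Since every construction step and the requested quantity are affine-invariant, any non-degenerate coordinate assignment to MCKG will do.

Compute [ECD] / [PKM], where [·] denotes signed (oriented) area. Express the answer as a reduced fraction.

Set M = (0, 0), C = (1, 0), K = (0, 1), G = (2, 1); any affine frame gives the same invariant.
1. D is the centroid of triangle MGC ⇒ D = (1, 1/3)
2. Q is where the line through K parallel to GC meets line CM ⇒ Q = (-1, 0)
3. P lies on line GQ with GP:PQ = -2:1 ⇒ P = (-4, -1)
4. E lies on line DM with DE:EM = 2:1 ⇒ E = (1/3, 1/9)
2·[ECD] = 2/9, 2·[PKM] = -4
[ECD]:[PKM] = 2/9:-4 = -1/18

[ECD]:[PKM] = -1/18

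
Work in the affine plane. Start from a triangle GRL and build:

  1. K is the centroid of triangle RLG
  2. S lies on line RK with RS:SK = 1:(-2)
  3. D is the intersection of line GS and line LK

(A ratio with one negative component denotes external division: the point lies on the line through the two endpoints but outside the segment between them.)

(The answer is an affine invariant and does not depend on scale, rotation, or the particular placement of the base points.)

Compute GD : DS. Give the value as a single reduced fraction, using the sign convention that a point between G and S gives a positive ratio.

GD:DS = 1/2

Assign G = (0, 0), R = (1, 0), L = (0, 1) — the answer is frame-independent, so this choice is without loss of generality.
1. K is the centroid of triangle RLG ⇒ K = (1/3, 1/3)
2. S lies on line RK with RS:SK = 1:(-2) ⇒ S = (5/3, -1/3)
3. D is the intersection of line GS and line LK ⇒ D = (5/9, -1/9)
D = G + t·(S−G) with t = 1/3, so GD:DS = t:(1−t) = 1/3:2/3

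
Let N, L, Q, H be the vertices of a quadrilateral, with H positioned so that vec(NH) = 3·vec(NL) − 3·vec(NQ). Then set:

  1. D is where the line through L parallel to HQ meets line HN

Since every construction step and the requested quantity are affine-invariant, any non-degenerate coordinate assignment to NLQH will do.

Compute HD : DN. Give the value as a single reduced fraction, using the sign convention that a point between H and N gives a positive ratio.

HD:DN = -1/4

Assign N = (0, 0), L = (1, 0), Q = (0, 1), H = (3, -3) — the answer is frame-independent, so this choice is without loss of generality.
1. D is where the line through L parallel to HQ meets line HN ⇒ D = (4, -4)
D = H + t·(N−H) with t = -1/3, so HD:DN = t:(1−t) = -1/3:4/3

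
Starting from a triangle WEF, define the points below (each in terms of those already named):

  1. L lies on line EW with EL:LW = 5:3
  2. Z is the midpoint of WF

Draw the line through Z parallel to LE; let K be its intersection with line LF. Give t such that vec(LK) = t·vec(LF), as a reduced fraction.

t = 1/2

Assign W = (0, 0), E = (1, 0), F = (0, 1) — the answer is frame-independent, so this choice is without loss of generality.
1. L lies on line EW with EL:LW = 5:3 ⇒ L = (3/8, 0)
2. Z is the midpoint of WF ⇒ Z = (0, 1/2)
through Z parallel to LE: direction (5/8, 0); meets LF at K = (3/16, 1/2)
K = L + t·(F−L) with t = 1/2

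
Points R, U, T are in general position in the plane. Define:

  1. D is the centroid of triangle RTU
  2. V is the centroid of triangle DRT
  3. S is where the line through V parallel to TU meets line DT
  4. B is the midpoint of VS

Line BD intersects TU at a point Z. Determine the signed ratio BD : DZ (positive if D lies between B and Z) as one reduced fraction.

BD:DZ = 1/3

Choose coordinates R = (0, 0), U = (1, 0), T = (0, 1).
1. D is the centroid of triangle RTU ⇒ D = (1/3, 1/3)
2. V is the centroid of triangle DRT ⇒ V = (1/9, 4/9)
3. S is where the line through V parallel to TU meets line DT ⇒ S = (4/9, 1/9)
4. B is the midpoint of VS ⇒ B = (5/18, 5/18)
line BD meets TU at Z = (1/2, 1/2)
D = B + t·(Z−B) with t = 1/4, so BD:DZ = 1/4:3/4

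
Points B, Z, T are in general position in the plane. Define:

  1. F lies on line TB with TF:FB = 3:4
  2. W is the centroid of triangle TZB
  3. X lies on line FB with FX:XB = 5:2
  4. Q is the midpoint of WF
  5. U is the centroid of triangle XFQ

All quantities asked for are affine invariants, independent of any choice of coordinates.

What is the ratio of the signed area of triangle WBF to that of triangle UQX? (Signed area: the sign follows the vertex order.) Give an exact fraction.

[WBF]:[UQX] = 42/5

Assign B = (0, 0), Z = (1, 0), T = (0, 1) — the answer is frame-independent, so this choice is without loss of generality.
1. F lies on line TB with TF:FB = 3:4 ⇒ F = (0, 4/7)
2. W is the centroid of triangle TZB ⇒ W = (1/3, 1/3)
3. X lies on line FB with FX:XB = 5:2 ⇒ X = (0, 8/49)
4. Q is the midpoint of WF ⇒ Q = (1/6, 19/42)
5. U is the centroid of triangle XFQ ⇒ U = (1/18, 349/882)
2·[WBF] = -4/21, 2·[UQX] = -10/441
[WBF]:[UQX] = -4/21:-10/441 = 42/5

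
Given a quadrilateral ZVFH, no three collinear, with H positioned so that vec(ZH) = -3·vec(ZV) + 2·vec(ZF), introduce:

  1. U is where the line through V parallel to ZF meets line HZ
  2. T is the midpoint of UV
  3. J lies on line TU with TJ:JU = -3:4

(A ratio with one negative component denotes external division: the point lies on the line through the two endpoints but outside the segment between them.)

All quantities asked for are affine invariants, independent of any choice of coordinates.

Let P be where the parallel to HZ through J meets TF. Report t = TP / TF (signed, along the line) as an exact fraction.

t = 3/2

Choose coordinates Z = (0, 0), V = (1, 0), F = (0, 1), H = (-3, 2).
1. U is where the line through V parallel to ZF meets line HZ ⇒ U = (1, -2/3)
2. T is the midpoint of UV ⇒ T = (1, -1/3)
3. J lies on line TU with TJ:JU = -3:4 ⇒ J = (1, 2/3)
through J parallel to HZ: direction (3, -2); meets TF at P = (-1/2, 5/3)
P = T + t·(F−T) with t = 3/2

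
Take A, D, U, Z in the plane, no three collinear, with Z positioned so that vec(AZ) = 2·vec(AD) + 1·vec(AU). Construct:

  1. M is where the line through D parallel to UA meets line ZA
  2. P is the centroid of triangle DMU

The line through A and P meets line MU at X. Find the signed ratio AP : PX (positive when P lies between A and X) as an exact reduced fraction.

Assign A = (0, 0), D = (1, 0), U = (0, 1), Z = (2, 1) — the answer is frame-independent, so this choice is without loss of generality.
1. M is where the line through D parallel to UA meets line ZA ⇒ M = (1, 1/2)
2. P is the centroid of triangle DMU ⇒ P = (2/3, 1/2)
line AP meets MU at X = (4/5, 3/5)
P = A + t·(X−A) with t = 5/6, so AP:PX = 5/6:1/6

AP:PX = 5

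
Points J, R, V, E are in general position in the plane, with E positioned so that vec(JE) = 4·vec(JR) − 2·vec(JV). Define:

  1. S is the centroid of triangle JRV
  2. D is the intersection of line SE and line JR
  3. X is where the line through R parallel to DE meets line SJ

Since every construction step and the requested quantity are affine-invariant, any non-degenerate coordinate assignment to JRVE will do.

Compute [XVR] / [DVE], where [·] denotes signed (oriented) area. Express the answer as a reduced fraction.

[XVR]:[DVE] = 7/45

Set J = (0, 0), R = (1, 0), V = (0, 1), E = (4, -2); any affine frame gives the same invariant.
1. S is the centroid of triangle JRV ⇒ S = (1/3, 1/3)
2. D is the intersection of line SE and line JR ⇒ D = (6/7, 0)
3. X is where the line through R parallel to DE meets line SJ ⇒ X = (7/18, 7/18)
2·[XVR] = -2/9, 2·[DVE] = -10/7
[XVR]:[DVE] = -2/9:-10/7 = 7/45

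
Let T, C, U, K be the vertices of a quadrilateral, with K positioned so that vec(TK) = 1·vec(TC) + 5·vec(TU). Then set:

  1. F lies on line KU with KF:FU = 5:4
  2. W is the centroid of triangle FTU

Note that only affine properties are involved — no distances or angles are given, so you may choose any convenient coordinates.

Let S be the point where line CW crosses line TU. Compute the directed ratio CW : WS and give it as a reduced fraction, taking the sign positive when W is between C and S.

CW:WS = 23/4

Work in coordinates with T = (0, 0), C = (1, 0), U = (0, 1), K = (1, 5).
1. F lies on line KU with KF:FU = 5:4 ⇒ F = (4/9, 25/9)
2. W is the centroid of triangle FTU ⇒ W = (4/27, 34/27)
line CW meets TU at S = (0, 34/23)
W = C + t·(S−C) with t = 23/27, so CW:WS = 23/27:4/27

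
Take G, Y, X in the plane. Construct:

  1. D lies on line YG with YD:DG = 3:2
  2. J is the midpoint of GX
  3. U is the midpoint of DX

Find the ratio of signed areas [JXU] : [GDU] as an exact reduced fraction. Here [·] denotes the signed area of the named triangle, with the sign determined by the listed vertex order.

Choose coordinates G = (0, 0), Y = (1, 0), X = (0, 1).
1. D lies on line YG with YD:DG = 3:2 ⇒ D = (2/5, 0)
2. J is the midpoint of GX ⇒ J = (0, 1/2)
3. U is the midpoint of DX ⇒ U = (1/5, 1/2)
2·[JXU] = -1/10, 2·[GDU] = 1/5
[JXU]:[GDU] = -1/10:1/5 = -1/2

[JXU]:[GDU] = -1/2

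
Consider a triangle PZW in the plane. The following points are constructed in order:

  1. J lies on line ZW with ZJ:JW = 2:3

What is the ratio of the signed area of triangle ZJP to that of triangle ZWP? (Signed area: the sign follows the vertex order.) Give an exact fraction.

[ZJP]:[ZWP] = 2/5

Assign P = (0, 0), Z = (1, 0), W = (0, 1) — the answer is frame-independent, so this choice is without loss of generality.
1. J lies on line ZW with ZJ:JW = 2:3 ⇒ J = (3/5, 2/5)
2·[ZJP] = 2/5, 2·[ZWP] = 1
[ZJP]:[ZWP] = 2/5:1 = 2/5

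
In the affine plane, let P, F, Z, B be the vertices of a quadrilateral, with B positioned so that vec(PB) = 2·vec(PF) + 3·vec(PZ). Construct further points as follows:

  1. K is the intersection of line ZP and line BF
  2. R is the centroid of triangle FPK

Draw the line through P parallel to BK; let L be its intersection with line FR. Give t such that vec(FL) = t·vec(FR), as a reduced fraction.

t = 3

Work in coordinates with P = (0, 0), F = (1, 0), Z = (0, 1), B = (2, 3).
1. K is the intersection of line ZP and line BF ⇒ K = (0, -3)
2. R is the centroid of triangle FPK ⇒ R = (1/3, -1)
through P parallel to BK: direction (-2, -6); meets FR at L = (-1, -3)
L = F + t·(R−F) with t = 3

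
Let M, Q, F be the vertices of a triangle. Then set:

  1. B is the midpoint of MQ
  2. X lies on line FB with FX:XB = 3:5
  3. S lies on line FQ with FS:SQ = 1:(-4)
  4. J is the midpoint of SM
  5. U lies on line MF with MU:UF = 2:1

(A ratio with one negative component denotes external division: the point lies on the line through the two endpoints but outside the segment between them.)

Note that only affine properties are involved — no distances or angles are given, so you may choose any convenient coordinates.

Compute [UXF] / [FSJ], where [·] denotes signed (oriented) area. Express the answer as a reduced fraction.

[UXF]:[FSJ] = 3/8

Set M = (0, 0), Q = (1, 0), F = (0, 1); any affine frame gives the same invariant.
1. B is the midpoint of MQ ⇒ B = (1/2, 0)
2. X lies on line FB with FX:XB = 3:5 ⇒ X = (3/16, 5/8)
3. S lies on line FQ with FS:SQ = 1:(-4) ⇒ S = (-1/3, 4/3)
4. J is the midpoint of SM ⇒ J = (-1/6, 2/3)
5. U lies on line MF with MU:UF = 2:1 ⇒ U = (0, 2/3)
2·[UXF] = 1/16, 2·[FSJ] = 1/6
[UXF]:[FSJ] = 1/16:1/6 = 3/8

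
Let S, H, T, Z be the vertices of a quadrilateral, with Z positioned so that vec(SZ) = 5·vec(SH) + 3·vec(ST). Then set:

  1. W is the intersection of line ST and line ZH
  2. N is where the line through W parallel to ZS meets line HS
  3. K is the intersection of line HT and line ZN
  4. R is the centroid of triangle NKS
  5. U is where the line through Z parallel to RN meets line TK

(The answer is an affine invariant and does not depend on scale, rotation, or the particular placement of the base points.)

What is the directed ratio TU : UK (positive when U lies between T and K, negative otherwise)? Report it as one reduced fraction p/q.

TU:UK = -4/7

Choose coordinates S = (0, 0), H = (1, 0), T = (0, 1), Z = (5, 3).
1. W is the intersection of line ST and line ZH ⇒ W = (0, -3/4)
2. N is where the line through W parallel to ZS meets line HS ⇒ N = (5/4, 0)
3. K is the intersection of line HT and line ZN ⇒ K = (10/9, -1/9)
4. R is the centroid of triangle NKS ⇒ R = (85/108, -1/27)
5. U is where the line through Z parallel to RN meets line TK ⇒ U = (-40/27, 67/27)
U = T + t·(K−T) with t = -4/3, so TU:UK = t:(1−t) = -4/3:7/3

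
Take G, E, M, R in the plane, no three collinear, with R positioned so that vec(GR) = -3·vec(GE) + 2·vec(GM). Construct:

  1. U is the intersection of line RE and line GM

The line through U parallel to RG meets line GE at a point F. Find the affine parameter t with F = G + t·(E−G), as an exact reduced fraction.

t = 3/4

Assign G = (0, 0), E = (1, 0), M = (0, 1), R = (-3, 2) — the answer is frame-independent, so this choice is without loss of generality.
1. U is the intersection of line RE and line GM ⇒ U = (0, 1/2)
through U parallel to RG: direction (3, -2); meets GE at F = (3/4, 0)
F = G + t·(E−G) with t = 3/4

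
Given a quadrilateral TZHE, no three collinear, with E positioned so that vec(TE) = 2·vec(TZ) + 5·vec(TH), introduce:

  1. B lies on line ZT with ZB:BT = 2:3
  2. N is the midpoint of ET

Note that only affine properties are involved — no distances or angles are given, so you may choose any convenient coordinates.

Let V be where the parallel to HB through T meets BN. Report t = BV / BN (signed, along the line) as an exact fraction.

t = -6/19

Assign T = (0, 0), Z = (1, 0), H = (0, 1), E = (2, 5) — the answer is frame-independent, so this choice is without loss of generality.
1. B lies on line ZT with ZB:BT = 2:3 ⇒ B = (3/5, 0)
2. N is the midpoint of ET ⇒ N = (1, 5/2)
through T parallel to HB: direction (3/5, -1); meets BN at V = (9/19, -15/19)
V = B + t·(N−B) with t = -6/19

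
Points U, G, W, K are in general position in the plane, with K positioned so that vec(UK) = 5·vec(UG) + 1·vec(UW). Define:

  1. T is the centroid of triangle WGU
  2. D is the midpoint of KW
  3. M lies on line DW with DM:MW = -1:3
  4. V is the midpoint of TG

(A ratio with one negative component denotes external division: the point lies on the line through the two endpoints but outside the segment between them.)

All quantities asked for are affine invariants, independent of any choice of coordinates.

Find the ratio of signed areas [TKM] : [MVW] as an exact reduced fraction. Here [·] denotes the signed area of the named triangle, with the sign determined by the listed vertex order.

Work in coordinates with U = (0, 0), G = (1, 0), W = (0, 1), K = (5, 1).
1. T is the centroid of triangle WGU ⇒ T = (1/3, 1/3)
2. D is the midpoint of KW ⇒ D = (5/2, 1)
3. M lies on line DW with DM:MW = -1:3 ⇒ M = (15/4, 1)
4. V is the midpoint of TG ⇒ V = (2/3, 1/6)
2·[TKM] = 5/6, 2·[MVW] = -25/8
[TKM]:[MVW] = 5/6:-25/8 = -4/15

[TKM]:[MVW] = -4/15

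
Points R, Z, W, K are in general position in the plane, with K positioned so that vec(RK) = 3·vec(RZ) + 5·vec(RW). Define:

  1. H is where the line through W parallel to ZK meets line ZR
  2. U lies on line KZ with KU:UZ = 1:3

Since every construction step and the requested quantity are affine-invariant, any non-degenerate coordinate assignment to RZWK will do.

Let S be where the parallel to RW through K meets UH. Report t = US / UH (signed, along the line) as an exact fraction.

t = -5/29

Set R = (0, 0), Z = (1, 0), W = (0, 1), K = (3, 5); any affine frame gives the same invariant.
1. H is where the line through W parallel to ZK meets line ZR ⇒ H = (-2/5, 0)
2. U lies on line KZ with KU:UZ = 1:3 ⇒ U = (5/2, 15/4)
through K parallel to RW: direction (0, 1); meets UH at S = (3, 255/58)
S = U + t·(H−U) with t = -5/29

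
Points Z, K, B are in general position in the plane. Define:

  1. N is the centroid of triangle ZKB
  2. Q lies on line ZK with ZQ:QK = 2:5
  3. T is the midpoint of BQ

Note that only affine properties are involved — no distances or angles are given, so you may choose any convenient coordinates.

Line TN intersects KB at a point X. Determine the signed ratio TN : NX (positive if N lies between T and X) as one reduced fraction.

TN:NX = 1/14

Work in coordinates with Z = (0, 0), K = (1, 0), B = (0, 1).
1. N is the centroid of triangle ZKB ⇒ N = (1/3, 1/3)
2. Q lies on line ZK with ZQ:QK = 2:5 ⇒ Q = (2/7, 0)
3. T is the midpoint of BQ ⇒ T = (1/7, 1/2)
line TN meets KB at X = (3, -2)
N = T + t·(X−T) with t = 1/15, so TN:NX = 1/15:14/15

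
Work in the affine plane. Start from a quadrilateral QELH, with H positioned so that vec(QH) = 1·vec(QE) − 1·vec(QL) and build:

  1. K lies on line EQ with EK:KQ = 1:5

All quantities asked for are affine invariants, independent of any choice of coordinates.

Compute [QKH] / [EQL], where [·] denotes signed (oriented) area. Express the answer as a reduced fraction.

Work in coordinates with Q = (0, 0), E = (1, 0), L = (0, 1), H = (1, -1).
1. K lies on line EQ with EK:KQ = 1:5 ⇒ K = (5/6, 0)
2·[QKH] = -5/6, 2·[EQL] = -1
[QKH]:[EQL] = -5/6:-1 = 5/6

[QKH]:[EQL] = 5/6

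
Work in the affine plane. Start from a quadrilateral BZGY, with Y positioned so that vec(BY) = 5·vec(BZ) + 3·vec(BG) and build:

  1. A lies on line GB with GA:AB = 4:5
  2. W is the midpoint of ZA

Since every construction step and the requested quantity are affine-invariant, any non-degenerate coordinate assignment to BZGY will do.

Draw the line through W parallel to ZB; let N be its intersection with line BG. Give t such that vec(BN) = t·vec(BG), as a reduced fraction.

Work in coordinates with B = (0, 0), Z = (1, 0), G = (0, 1), Y = (5, 3).
1. A lies on line GB with GA:AB = 4:5 ⇒ A = (0, 5/9)
2. W is the midpoint of ZA ⇒ W = (1/2, 5/18)
through W parallel to ZB: direction (-1, 0); meets BG at N = (0, 5/18)
N = B + t·(G−B) with t = 5/18

t = 5/18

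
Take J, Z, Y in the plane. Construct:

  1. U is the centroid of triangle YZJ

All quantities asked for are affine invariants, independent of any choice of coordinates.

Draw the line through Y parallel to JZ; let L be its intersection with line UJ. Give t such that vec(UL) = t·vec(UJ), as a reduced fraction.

t = -2

Assign J = (0, 0), Z = (1, 0), Y = (0, 1) — the answer is frame-independent, so this choice is without loss of generality.
1. U is the centroid of triangle YZJ ⇒ U = (1/3, 1/3)
through Y parallel to JZ: direction (1, 0); meets UJ at L = (1, 1)
L = U + t·(J−U) with t = -2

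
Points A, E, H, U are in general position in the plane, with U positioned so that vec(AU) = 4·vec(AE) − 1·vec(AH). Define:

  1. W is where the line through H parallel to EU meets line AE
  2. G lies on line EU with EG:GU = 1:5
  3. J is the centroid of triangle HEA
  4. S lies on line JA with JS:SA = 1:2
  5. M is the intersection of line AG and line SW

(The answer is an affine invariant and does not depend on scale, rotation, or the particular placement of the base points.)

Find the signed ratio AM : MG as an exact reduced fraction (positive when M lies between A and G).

Choose coordinates A = (0, 0), E = (1, 0), H = (0, 1), U = (4, -1).
1. W is where the line through H parallel to EU meets line AE ⇒ W = (3, 0)
2. G lies on line EU with EG:GU = 1:5 ⇒ G = (3/2, -1/6)
3. J is the centroid of triangle HEA ⇒ J = (1/3, 1/3)
4. S lies on line JA with JS:SA = 1:2 ⇒ S = (2/9, 2/9)
5. M is the intersection of line AG and line SW ⇒ M = (-54/7, 6/7)
M = A + t·(G−A) with t = -36/7, so AM:MG = t:(1−t) = -36/7:43/7

AM:MG = -36/43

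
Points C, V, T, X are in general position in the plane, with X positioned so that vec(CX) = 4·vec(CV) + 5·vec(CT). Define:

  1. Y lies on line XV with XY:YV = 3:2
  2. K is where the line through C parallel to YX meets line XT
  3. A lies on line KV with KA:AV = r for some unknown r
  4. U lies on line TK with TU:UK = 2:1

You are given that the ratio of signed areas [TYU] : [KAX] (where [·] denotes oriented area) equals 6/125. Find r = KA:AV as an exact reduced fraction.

r = -5/4

Choose coordinates C = (0, 0), V = (1, 0), T = (0, 1), X = (4, 5).
1. Y lies on line XV with XY:YV = 3:2 ⇒ Y = (11/5, 2)
2. K is where the line through C parallel to YX meets line XT ⇒ K = (3/2, 5/2)
3. With KA:AV = r, write λ = r/(r+1) so A = K + λ·(V−K); A is affine-linear in λ
4. U lies on line TK with TU:UK = 2:1 ⇒ U = (1, 2)
Every point depending on A is an affine combination of A and λ-independent points, so each such coordinate is linear in λ; the λ² term in each signed area is a multiple of (V−K)×(V−K) = 0, so 2·[TYU] and 2·[KAX] are each linear in λ. Evaluating at λ=0 and λ=1:
  2·[TYU] = 6/5,   2·[KAX] = 5·λ
So [TYU]:[KAX] = (6/5) / (5·λ). Setting this equal to 6/125:
  6/5 = 6/125·(5·λ)  ⇒  λ = 5
Then r = λ/(1−λ) = (5)/(-4) = -5/4. Check: with r = -5/4, A = (-1, -10) and [TYU]:[KAX] = 6/125 as required.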